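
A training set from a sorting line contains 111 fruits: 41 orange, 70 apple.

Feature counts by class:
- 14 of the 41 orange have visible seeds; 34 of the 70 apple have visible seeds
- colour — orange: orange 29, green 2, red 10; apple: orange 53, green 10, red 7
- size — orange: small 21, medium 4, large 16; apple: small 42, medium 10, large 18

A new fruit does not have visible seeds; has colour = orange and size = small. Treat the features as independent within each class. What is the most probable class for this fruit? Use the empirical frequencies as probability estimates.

orange: (41/111) × (27/41) × (29/41) × (21/41) ≈ 0.0881232
apple: (70/111) × (36/70) × (53/70) × (42/70) ≈ 0.147336
Highest score → apple.

apple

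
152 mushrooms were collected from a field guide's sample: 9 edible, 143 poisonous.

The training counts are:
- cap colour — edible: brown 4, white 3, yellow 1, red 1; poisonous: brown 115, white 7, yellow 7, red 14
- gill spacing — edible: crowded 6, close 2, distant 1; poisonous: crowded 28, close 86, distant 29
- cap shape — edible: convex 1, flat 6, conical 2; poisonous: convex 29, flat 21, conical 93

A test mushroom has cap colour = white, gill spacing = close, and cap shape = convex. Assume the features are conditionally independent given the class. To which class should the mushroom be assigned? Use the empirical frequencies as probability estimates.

edible: (9/152) × (3/9) × (2/9) × (1/9) ≈ 0.000487329
poisonous: (143/152) × (7/143) × (86/143) × (29/143) ≈ 0.00561667
Highest score → poisonous.

poisonous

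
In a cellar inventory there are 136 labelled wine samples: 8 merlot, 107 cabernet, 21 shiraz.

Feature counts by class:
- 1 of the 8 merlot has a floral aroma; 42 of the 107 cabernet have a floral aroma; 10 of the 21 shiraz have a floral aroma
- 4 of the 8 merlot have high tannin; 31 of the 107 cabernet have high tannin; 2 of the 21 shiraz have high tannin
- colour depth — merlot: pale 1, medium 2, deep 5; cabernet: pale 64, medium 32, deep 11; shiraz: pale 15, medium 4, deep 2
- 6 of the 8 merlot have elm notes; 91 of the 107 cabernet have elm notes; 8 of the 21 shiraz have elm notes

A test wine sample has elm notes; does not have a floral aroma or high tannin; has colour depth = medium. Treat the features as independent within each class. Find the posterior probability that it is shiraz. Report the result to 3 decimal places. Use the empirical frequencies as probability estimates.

0.055

merlot: (8/136) × (7/8) × (4/8) × (2/8) × (6/8) ≈ 0.00482537
cabernet: (107/136) × (65/107) × (76/107) × (32/107) × (91/107) ≈ 0.0863432
shiraz: (21/136) × (11/21) × (19/21) × (4/21) × (8/21) ≈ 0.00531006
P(shiraz | x) = 0.00531006 / 0.09647863 ≈ 0.055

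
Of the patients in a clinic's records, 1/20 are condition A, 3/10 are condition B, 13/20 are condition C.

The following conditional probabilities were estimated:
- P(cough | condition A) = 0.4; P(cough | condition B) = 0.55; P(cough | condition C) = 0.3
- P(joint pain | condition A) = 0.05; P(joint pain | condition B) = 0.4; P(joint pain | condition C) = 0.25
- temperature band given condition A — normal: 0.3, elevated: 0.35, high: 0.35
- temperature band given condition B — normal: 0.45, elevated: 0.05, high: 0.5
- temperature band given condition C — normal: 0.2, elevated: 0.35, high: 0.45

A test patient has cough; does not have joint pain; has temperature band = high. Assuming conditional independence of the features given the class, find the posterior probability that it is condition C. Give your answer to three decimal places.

0.540

condition A: 0.05 × 0.4 × (1−0.05) × 0.35 = 0.00665
condition B: 0.3 × 0.55 × (1−0.4) × 0.5 = 0.0495
condition C: 0.65 × 0.3 × (1−0.25) × 0.45 = 0.0658125
P(condition C | x) = 0.0658125 / 0.1219625 ≈ 0.540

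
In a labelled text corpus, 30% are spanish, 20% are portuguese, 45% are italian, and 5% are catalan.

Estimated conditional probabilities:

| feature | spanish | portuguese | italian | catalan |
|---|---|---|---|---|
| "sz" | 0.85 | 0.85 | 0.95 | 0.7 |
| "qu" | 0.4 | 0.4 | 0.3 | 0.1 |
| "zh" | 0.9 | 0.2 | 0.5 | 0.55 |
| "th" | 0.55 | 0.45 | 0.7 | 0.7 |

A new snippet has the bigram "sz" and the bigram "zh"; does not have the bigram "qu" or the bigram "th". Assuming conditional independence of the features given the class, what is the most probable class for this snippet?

spanish: 0.3 × 0.85 × (1−0.4) × 0.9 × (1−0.55) = 0.061965
portuguese: 0.2 × 0.85 × (1−0.4) × 0.2 × (1−0.45) = 0.01122
italian: 0.45 × 0.95 × (1−0.3) × 0.5 × (1−0.7) = 0.0448875
catalan: 0.05 × 0.7 × (1−0.1) × 0.55 × (1−0.7) = 0.0051975
Highest score → spanish.

spanish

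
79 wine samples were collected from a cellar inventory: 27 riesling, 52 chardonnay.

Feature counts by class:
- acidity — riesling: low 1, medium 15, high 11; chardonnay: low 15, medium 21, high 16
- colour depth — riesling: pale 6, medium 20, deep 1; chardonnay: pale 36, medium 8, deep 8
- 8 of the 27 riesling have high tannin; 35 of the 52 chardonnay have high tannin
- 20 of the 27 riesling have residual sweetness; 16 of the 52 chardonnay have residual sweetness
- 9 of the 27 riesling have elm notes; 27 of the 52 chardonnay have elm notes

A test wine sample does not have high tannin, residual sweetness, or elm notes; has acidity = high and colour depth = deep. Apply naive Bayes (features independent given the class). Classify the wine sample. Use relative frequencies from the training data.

chardonnay

riesling: (27/79) × (11/27) × (1/27) × (19/27) × (7/27) × (18/27) ≈ 0.000627241
chardonnay: (52/79) × (16/52) × (8/52) × (17/52) × (36/52) × (25/52) ≈ 0.00339048
Highest score → chardonnay.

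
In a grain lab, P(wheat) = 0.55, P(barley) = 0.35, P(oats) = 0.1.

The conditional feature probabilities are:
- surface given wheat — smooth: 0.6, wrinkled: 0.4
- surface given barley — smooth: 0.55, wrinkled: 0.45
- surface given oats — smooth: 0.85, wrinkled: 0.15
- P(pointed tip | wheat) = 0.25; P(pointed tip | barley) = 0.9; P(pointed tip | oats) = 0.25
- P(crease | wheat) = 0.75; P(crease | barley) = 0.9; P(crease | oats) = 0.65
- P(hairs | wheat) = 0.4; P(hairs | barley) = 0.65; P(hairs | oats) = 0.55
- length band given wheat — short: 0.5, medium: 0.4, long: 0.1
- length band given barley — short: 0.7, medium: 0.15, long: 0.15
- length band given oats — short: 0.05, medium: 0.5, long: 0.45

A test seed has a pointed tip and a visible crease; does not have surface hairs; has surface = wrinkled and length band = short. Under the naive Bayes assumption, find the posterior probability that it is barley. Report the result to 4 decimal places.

wheat: 0.55 × 0.4 × 0.25 × 0.75 × (1−0.4) × 0.5 = 0.012375
barley: 0.35 × 0.45 × 0.9 × 0.9 × (1−0.65) × 0.7 = 0.031255875
oats: 0.1 × 0.15 × 0.25 × 0.65 × (1−0.55) × 0.05 = 0.00005484375
P(barley | x) = 0.031255875 / 0.04368571875 ≈ 0.7155

0.7155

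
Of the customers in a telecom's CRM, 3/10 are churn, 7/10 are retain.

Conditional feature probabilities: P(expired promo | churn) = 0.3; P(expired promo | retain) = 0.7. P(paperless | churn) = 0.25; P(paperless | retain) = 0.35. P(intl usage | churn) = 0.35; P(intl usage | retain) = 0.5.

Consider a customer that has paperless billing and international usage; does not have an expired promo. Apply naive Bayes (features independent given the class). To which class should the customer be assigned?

retain

churn: 0.3 × (1−0.3) × 0.25 × 0.35 = 0.018375
retain: 0.7 × (1−0.7) × 0.35 × 0.5 = 0.03675
Highest score → retain.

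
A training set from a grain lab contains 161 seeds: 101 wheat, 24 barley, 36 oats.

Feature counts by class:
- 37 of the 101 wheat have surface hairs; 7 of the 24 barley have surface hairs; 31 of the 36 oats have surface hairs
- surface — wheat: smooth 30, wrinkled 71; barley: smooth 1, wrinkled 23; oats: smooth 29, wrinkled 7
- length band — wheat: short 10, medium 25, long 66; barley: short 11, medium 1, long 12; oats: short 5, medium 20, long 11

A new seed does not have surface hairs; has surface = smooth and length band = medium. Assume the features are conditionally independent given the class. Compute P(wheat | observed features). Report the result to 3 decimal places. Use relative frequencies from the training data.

0.675

wheat: (101/161) × (64/101) × (30/101) × (25/101) ≈ 0.0292262
barley: (24/161) × (17/24) × (1/24) × (1/24) ≈ 0.000183316
oats: (36/161) × (5/36) × (29/36) × (20/36) ≈ 0.0138985
P(wheat | x) = 0.0292262 / 0.043308016 ≈ 0.675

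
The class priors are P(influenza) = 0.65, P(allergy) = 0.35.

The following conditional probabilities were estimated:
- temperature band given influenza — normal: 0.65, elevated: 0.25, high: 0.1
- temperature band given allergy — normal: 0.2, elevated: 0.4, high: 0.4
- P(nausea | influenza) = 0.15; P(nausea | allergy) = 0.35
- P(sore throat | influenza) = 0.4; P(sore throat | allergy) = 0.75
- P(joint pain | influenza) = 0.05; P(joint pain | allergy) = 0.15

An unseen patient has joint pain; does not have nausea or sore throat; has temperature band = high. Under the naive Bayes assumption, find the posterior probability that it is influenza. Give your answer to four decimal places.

0.3269

influenza: 0.65 × 0.1 × (1−0.15) × (1−0.4) × 0.05 = 0.0016575
allergy: 0.35 × 0.4 × (1−0.35) × (1−0.75) × 0.15 = 0.0034125
P(influenza | x) = 0.0016575 / 0.00507 ≈ 0.3269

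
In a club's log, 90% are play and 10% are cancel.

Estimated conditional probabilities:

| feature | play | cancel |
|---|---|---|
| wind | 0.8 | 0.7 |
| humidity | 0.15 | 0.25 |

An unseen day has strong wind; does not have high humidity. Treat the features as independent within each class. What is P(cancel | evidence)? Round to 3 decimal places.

0.079

play: 0.9 × 0.8 × (1−0.15) = 0.612
cancel: 0.1 × 0.7 × (1−0.25) = 0.0525
P(cancel | x) = 0.0525 / 0.6645 ≈ 0.079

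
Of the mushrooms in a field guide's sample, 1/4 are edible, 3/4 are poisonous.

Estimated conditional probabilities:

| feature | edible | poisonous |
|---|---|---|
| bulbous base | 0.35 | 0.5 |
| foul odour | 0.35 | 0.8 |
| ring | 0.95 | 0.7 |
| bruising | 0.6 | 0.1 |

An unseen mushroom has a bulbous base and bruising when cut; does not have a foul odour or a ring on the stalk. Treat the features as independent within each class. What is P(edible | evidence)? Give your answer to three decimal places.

0.431

edible: 0.25 × 0.35 × (1−0.35) × (1−0.95) × 0.6 = 0.00170625
poisonous: 0.75 × 0.5 × (1−0.8) × (1−0.7) × 0.1 = 0.00225
P(edible | x) = 0.00170625 / 0.00395625 ≈ 0.431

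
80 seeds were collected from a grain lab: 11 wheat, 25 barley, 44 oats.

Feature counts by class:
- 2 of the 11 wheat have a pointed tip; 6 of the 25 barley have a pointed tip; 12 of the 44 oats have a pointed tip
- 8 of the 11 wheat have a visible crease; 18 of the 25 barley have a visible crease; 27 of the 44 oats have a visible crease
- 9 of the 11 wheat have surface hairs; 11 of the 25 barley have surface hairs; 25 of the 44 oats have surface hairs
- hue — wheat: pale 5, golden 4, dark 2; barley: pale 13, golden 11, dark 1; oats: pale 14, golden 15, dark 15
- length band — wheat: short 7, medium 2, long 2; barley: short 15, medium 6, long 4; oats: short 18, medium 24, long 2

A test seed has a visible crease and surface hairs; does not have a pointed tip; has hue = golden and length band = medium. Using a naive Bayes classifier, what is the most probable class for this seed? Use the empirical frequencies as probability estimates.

wheat: (11/80) × (9/11) × (8/11) × (9/11) × (4/11) × (2/11) ≈ 0.00442593
barley: (25/80) × (19/25) × (18/25) × (11/25) × (11/25) × (6/25) = 0.007945344
oats: (44/80) × (32/44) × (27/44) × (25/44) × (15/44) × (24/44) ≈ 0.0259332
Highest score → oats.

oats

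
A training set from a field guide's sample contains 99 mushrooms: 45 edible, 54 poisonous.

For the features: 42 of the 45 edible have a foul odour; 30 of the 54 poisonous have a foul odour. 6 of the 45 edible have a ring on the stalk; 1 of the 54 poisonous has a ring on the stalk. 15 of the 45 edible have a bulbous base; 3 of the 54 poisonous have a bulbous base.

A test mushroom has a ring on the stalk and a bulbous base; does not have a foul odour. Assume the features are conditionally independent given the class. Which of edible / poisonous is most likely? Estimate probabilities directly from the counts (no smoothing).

edible: (45/99) × (3/45) × (6/45) × (15/45) ≈ 0.0013468
poisonous: (54/99) × (24/54) × (1/54) × (3/54) ≈ 0.000249408
Highest score → edible.

edible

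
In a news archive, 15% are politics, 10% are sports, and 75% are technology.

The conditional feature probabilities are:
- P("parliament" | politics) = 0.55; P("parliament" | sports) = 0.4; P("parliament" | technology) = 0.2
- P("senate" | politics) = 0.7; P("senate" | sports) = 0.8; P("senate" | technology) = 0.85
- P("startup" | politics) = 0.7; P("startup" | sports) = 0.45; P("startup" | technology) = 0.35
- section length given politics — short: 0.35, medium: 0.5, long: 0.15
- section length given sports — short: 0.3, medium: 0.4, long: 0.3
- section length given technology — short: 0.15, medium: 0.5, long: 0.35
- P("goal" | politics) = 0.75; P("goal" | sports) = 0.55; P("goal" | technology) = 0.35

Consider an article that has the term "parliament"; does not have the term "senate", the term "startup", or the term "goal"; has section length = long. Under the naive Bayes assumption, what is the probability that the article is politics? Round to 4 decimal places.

0.0663

politics: 0.15 × 0.55 × (1−0.7) × (1−0.7) × 0.15 × (1−0.75) = 0.0002784375
sports: 0.1 × 0.4 × (1−0.8) × (1−0.45) × 0.3 × (1−0.55) = 0.000594
technology: 0.75 × 0.2 × (1−0.85) × (1−0.35) × 0.35 × (1−0.35) = 0.0033271875
P(politics | x) = 0.0002784375 / 0.004199625 ≈ 0.0663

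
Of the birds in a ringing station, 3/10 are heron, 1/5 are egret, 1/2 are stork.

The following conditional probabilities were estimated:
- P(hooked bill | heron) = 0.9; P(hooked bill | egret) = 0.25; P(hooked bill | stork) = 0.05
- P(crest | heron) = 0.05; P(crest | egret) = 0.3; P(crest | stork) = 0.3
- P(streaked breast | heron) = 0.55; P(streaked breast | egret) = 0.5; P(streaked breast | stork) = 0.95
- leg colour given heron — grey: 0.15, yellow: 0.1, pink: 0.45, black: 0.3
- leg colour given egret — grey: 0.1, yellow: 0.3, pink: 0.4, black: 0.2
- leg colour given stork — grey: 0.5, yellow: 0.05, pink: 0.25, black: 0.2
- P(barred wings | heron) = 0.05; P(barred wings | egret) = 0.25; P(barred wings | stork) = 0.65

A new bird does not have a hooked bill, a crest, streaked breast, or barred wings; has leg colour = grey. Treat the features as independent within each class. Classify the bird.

heron: 0.3 × (1−0.9) × (1−0.05) × (1−0.55) × 0.15 × (1−0.05) = 0.0018275625
egret: 0.2 × (1−0.25) × (1−0.3) × (1−0.5) × 0.1 × (1−0.25) = 0.0039375
stork: 0.5 × (1−0.05) × (1−0.3) × (1−0.95) × 0.5 × (1−0.65) = 0.002909375
Highest score → egret.

egret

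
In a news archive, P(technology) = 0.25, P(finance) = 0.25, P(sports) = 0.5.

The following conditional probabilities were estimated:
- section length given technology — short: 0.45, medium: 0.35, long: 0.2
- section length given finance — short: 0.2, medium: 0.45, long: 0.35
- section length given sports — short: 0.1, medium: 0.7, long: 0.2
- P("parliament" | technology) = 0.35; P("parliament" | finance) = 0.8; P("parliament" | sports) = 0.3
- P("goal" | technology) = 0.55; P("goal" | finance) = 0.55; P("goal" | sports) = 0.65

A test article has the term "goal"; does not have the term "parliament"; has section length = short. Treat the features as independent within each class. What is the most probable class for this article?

technology

technology: 0.25 × 0.45 × (1−0.35) × 0.55 = 0.04021875
finance: 0.25 × 0.2 × (1−0.8) × 0.55 = 0.0055
sports: 0.5 × 0.1 × (1−0.3) × 0.65 = 0.02275
Highest score → technology.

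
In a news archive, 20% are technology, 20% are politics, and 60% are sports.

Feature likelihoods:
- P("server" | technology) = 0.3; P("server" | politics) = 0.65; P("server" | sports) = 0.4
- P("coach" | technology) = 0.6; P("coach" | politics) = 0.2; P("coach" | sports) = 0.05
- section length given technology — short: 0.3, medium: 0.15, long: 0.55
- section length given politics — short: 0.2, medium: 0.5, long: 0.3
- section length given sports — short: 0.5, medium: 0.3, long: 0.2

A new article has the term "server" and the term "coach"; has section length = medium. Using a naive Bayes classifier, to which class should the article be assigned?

technology: 0.2 × 0.3 × 0.6 × 0.15 = 0.0054
politics: 0.2 × 0.65 × 0.2 × 0.5 = 0.013
sports: 0.6 × 0.4 × 0.05 × 0.3 = 0.0036
Highest score → politics.

politics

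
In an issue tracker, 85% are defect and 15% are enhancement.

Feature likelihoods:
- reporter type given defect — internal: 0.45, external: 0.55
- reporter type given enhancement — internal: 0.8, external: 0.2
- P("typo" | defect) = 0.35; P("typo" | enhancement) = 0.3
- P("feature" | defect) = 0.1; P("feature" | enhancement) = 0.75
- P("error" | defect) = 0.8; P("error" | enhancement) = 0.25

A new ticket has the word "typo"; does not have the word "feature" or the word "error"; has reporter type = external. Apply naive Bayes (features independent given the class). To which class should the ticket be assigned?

defect: 0.85 × 0.55 × 0.35 × (1−0.1) × (1−0.8) = 0.0294525
enhancement: 0.15 × 0.2 × 0.3 × (1−0.75) × (1−0.25) = 0.0016875
Highest score → defect.

defect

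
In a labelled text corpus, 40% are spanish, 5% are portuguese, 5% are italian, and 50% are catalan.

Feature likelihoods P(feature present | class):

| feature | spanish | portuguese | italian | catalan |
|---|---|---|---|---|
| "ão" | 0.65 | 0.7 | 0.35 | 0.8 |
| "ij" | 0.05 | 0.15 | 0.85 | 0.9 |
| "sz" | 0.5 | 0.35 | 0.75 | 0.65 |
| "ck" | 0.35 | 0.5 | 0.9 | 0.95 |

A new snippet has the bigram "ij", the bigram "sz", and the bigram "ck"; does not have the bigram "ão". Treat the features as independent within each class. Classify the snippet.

catalan

spanish: 0.4 × (1−0.65) × 0.05 × 0.5 × 0.35 = 0.001225
portuguese: 0.05 × (1−0.7) × 0.15 × 0.35 × 0.5 = 0.00039375
italian: 0.05 × (1−0.35) × 0.85 × 0.75 × 0.9 = 0.018646875
catalan: 0.5 × (1−0.8) × 0.9 × 0.65 × 0.95 = 0.055575
Highest score → catalan.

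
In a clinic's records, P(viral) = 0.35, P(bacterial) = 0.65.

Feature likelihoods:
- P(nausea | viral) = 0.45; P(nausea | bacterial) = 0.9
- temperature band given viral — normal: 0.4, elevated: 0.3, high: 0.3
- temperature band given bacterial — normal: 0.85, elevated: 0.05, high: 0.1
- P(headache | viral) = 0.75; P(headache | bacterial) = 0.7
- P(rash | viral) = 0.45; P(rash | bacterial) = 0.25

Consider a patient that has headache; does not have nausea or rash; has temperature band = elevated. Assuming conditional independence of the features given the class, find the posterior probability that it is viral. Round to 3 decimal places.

0.933

viral: 0.35 × (1−0.45) × 0.3 × 0.75 × (1−0.45) = 0.023821875
bacterial: 0.65 × (1−0.9) × 0.05 × 0.7 × (1−0.25) = 0.00170625
P(viral | x) = 0.023821875 / 0.025528125 ≈ 0.933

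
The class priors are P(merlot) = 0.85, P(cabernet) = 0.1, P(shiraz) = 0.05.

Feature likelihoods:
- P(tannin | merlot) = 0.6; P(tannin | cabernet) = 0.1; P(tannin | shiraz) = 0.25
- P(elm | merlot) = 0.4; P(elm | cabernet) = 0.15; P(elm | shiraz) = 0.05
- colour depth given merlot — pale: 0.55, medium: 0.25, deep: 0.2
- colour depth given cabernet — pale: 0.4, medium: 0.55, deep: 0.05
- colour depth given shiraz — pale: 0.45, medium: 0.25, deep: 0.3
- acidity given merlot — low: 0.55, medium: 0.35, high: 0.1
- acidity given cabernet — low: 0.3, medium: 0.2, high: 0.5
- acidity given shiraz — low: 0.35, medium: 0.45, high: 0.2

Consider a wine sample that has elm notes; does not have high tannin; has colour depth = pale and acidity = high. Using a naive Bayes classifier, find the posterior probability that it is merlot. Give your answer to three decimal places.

0.723

merlot: 0.85 × (1−0.6) × 0.4 × 0.55 × 0.1 = 0.00748
cabernet: 0.1 × (1−0.1) × 0.15 × 0.4 × 0.5 = 0.0027
shiraz: 0.05 × (1−0.25) × 0.05 × 0.45 × 0.2 = 0.00016875
P(merlot | x) = 0.00748 / 0.01034875 ≈ 0.723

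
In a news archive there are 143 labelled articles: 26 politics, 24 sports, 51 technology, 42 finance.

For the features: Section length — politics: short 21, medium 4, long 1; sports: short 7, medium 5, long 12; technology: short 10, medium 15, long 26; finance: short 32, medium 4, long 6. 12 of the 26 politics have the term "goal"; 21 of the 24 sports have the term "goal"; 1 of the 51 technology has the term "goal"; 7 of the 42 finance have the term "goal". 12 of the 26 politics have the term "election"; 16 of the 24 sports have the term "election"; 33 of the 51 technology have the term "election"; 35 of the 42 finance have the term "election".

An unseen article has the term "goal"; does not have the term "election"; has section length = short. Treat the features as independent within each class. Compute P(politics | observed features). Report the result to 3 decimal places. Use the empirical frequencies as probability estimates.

0.635

politics: (26/143) × (21/26) × (12/26) × (14/26) ≈ 0.036496
sports: (24/143) × (7/24) × (21/24) × (8/24) ≈ 0.0142774
technology: (51/143) × (10/51) × (1/51) × (18/51) ≈ 0.000483945
finance: (42/143) × (32/42) × (7/42) × (7/42) ≈ 0.00621601
P(politics | x) = 0.036496 / 0.057473355 ≈ 0.635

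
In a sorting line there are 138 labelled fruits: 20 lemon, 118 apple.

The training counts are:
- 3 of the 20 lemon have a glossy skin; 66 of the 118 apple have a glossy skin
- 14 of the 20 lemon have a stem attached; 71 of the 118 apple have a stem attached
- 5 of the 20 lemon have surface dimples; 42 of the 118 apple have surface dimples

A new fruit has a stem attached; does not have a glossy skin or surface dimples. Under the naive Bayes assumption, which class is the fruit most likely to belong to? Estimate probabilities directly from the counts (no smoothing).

apple

lemon: (20/138) × (17/20) × (14/20) × (15/20) ≈ 0.0646739
apple: (118/138) × (52/118) × (71/118) × (76/118) ≈ 0.146027
Highest score → apple.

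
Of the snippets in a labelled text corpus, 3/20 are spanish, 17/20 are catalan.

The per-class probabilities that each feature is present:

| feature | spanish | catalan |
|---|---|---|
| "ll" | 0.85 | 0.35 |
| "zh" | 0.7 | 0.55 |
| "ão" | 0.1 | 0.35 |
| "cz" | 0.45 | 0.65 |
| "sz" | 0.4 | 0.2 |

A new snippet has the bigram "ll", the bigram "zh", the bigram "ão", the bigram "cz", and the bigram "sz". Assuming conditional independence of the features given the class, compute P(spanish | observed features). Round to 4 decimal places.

spanish: 0.15 × 0.85 × 0.7 × 0.1 × 0.45 × 0.4 = 0.0016065
catalan: 0.85 × 0.35 × 0.55 × 0.35 × 0.65 × 0.2 = 0.0074449375
P(spanish | x) = 0.0016065 / 0.0090514375 ≈ 0.1775

0.1775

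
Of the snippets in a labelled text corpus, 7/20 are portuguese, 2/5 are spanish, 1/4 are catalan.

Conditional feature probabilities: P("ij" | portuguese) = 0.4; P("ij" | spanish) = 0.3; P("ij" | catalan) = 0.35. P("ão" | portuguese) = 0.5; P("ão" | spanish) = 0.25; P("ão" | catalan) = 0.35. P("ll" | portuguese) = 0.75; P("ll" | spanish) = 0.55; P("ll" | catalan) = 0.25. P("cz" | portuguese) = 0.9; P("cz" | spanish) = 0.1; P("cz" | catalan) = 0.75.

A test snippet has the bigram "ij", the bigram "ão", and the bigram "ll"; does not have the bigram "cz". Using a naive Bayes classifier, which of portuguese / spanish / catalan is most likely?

spanish

portuguese: 0.35 × 0.4 × 0.5 × 0.75 × (1−0.9) = 0.00525
spanish: 0.4 × 0.3 × 0.25 × 0.55 × (1−0.1) = 0.01485
catalan: 0.25 × 0.35 × 0.35 × 0.25 × (1−0.75) = 0.0019140625
Highest score → spanish.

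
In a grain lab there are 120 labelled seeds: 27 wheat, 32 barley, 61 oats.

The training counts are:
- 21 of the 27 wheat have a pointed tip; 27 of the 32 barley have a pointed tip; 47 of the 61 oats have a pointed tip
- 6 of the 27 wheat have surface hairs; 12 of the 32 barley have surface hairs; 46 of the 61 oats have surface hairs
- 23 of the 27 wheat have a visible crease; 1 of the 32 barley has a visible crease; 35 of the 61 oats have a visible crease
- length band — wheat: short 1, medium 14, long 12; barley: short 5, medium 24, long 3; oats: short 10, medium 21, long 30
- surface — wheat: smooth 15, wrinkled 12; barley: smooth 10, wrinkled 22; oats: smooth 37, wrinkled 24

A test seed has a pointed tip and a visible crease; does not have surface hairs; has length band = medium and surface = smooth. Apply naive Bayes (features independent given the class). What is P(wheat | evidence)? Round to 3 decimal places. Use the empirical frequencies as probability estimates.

0.727

wheat: (27/120) × (21/27) × (21/27) × (23/27) × (14/27) × (15/27) ≈ 0.0334002
barley: (32/120) × (27/32) × (20/32) × (1/32) × (24/32) × (10/32) = 0.00102996826171875
oats: (61/120) × (47/61) × (15/61) × (35/61) × (21/61) × (37/61) ≈ 0.0115393
P(wheat | x) = 0.0334002 / 0.04596946826171875 ≈ 0.727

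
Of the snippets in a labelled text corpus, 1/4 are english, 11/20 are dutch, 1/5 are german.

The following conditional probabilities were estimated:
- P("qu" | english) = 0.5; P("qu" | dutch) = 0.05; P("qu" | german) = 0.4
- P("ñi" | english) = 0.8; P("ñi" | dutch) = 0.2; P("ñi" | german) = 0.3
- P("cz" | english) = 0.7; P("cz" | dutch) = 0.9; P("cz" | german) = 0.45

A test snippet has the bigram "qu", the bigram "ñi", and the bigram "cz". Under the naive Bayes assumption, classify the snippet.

english

english: 0.25 × 0.5 × 0.8 × 0.7 = 0.07
dutch: 0.55 × 0.05 × 0.2 × 0.9 = 0.00495
german: 0.2 × 0.4 × 0.3 × 0.45 = 0.0108
Highest score → english.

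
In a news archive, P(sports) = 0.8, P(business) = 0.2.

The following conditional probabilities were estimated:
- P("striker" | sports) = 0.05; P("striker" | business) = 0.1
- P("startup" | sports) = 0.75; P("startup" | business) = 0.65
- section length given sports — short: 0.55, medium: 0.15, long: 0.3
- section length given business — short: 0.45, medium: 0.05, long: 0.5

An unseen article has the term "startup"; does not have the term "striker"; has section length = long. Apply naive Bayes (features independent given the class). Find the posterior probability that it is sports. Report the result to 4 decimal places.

0.7451

sports: 0.8 × (1−0.05) × 0.75 × 0.3 = 0.171
business: 0.2 × (1−0.1) × 0.65 × 0.5 = 0.0585
P(sports | x) = 0.171 / 0.2295 ≈ 0.7451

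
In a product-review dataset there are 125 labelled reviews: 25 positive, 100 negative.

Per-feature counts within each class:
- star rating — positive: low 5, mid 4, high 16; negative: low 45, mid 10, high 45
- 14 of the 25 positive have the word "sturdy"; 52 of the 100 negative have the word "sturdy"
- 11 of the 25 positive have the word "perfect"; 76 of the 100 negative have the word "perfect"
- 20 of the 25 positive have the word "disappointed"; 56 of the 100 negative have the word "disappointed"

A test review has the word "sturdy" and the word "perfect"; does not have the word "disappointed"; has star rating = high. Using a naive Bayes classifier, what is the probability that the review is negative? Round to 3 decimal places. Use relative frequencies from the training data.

0.908

positive: (25/125) × (16/25) × (14/25) × (11/25) × (5/25) = 0.00630784
negative: (100/125) × (45/100) × (52/100) × (76/100) × (44/100) = 0.06259968
P(negative | x) = 0.06259968 / 0.06890752 ≈ 0.908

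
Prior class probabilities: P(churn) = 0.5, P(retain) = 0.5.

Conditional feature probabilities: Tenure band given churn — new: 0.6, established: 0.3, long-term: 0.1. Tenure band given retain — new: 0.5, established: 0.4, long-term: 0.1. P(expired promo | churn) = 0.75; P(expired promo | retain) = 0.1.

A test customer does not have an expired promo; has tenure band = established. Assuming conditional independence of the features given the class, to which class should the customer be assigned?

retain

churn: 0.5 × 0.3 × (1−0.75) = 0.0375
retain: 0.5 × 0.4 × (1−0.1) = 0.18
Highest score → retain.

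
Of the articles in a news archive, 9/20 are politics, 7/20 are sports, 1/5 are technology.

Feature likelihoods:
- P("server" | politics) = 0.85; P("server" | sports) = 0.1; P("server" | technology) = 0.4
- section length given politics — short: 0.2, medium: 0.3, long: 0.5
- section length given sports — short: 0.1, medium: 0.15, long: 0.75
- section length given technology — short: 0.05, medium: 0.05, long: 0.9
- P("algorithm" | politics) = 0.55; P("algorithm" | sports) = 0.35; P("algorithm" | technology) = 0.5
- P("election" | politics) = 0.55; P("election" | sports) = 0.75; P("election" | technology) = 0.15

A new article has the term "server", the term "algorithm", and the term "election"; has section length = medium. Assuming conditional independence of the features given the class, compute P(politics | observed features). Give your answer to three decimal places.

0.954

politics: 0.45 × 0.85 × 0.3 × 0.55 × 0.55 = 0.034711875
sports: 0.35 × 0.1 × 0.15 × 0.35 × 0.75 = 0.001378125
technology: 0.2 × 0.4 × 0.05 × 0.5 × 0.15 = 0.0003
P(politics | x) = 0.034711875 / 0.03639 ≈ 0.954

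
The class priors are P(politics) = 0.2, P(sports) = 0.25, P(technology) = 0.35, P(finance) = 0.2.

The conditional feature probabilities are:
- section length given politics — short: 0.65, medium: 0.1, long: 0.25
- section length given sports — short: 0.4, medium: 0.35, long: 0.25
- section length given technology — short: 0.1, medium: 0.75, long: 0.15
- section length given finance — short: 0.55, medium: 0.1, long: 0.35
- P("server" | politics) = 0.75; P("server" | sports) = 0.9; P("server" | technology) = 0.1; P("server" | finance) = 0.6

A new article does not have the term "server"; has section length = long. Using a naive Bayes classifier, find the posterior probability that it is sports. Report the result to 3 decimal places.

0.066

politics: 0.2 × 0.25 × (1−0.75) = 0.0125
sports: 0.25 × 0.25 × (1−0.9) = 0.00625
technology: 0.35 × 0.15 × (1−0.1) = 0.04725
finance: 0.2 × 0.35 × (1−0.6) = 0.028
P(sports | x) = 0.00625 / 0.094 ≈ 0.066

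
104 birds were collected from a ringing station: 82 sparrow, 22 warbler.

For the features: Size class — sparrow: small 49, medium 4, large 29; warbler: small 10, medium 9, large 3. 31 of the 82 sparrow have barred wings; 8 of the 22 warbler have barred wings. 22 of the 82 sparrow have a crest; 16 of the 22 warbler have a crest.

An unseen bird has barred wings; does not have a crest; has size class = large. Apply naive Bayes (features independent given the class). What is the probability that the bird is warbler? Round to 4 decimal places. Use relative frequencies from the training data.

sparrow: (82/104) × (29/82) × (31/82) × (60/82) ≈ 0.0771347
warbler: (22/104) × (3/22) × (8/22) × (6/22) ≈ 0.00286078
P(warbler | x) = 0.00286078 / 0.07999548 ≈ 0.0358

0.0358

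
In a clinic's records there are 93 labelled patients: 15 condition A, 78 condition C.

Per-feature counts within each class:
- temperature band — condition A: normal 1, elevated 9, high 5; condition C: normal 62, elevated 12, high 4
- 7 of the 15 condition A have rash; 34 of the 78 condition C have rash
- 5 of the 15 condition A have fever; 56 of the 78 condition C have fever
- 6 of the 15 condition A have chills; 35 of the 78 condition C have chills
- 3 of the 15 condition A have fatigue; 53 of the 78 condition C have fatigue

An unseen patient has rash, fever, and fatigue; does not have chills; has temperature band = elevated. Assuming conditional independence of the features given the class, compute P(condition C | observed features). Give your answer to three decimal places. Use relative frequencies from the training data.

condition A: (15/93) × (9/15) × (7/15) × (5/15) × (9/15) × (3/15) ≈ 0.00180645
condition C: (78/93) × (12/78) × (34/78) × (56/78) × (43/78) × (53/78) ≈ 0.0151262
P(condition C | x) = 0.0151262 / 0.01693265 ≈ 0.893

0.893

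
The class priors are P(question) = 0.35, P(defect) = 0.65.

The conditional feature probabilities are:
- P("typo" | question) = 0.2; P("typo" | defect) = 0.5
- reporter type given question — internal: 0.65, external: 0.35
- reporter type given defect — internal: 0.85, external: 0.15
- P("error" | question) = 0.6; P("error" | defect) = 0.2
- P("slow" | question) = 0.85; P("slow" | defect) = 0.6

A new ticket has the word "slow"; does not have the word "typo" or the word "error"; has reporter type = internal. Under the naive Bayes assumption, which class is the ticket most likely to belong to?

defect

question: 0.35 × (1−0.2) × 0.65 × (1−0.6) × 0.85 = 0.06188
defect: 0.65 × (1−0.5) × 0.85 × (1−0.2) × 0.6 = 0.1326
Highest score → defect.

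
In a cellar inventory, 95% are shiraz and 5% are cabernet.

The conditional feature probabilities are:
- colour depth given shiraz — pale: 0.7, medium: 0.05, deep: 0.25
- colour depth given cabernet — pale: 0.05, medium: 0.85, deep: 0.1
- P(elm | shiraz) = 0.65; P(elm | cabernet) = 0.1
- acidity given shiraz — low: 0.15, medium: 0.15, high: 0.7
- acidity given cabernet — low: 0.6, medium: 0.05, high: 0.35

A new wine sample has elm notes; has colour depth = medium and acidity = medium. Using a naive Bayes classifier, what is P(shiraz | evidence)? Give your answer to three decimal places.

shiraz: 0.95 × 0.05 × 0.65 × 0.15 = 0.00463125
cabernet: 0.05 × 0.85 × 0.1 × 0.05 = 0.0002125
P(shiraz | x) = 0.00463125 / 0.00484375 ≈ 0.956

0.956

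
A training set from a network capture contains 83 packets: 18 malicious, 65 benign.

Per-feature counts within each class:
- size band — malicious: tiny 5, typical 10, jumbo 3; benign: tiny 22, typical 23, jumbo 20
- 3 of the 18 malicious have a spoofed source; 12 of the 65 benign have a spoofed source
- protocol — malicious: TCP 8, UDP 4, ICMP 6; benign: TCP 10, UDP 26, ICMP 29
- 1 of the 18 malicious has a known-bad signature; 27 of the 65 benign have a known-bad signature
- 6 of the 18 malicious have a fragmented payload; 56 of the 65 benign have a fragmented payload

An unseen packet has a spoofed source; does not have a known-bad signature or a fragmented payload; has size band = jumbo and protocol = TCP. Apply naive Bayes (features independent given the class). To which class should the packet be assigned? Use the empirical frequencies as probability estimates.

malicious

malicious: (18/83) × (3/18) × (3/18) × (8/18) × (17/18) × (12/18) ≈ 0.00168576
benign: (65/83) × (20/65) × (12/65) × (10/65) × (38/65) × (9/65) ≈ 0.000553995
Highest score → malicious.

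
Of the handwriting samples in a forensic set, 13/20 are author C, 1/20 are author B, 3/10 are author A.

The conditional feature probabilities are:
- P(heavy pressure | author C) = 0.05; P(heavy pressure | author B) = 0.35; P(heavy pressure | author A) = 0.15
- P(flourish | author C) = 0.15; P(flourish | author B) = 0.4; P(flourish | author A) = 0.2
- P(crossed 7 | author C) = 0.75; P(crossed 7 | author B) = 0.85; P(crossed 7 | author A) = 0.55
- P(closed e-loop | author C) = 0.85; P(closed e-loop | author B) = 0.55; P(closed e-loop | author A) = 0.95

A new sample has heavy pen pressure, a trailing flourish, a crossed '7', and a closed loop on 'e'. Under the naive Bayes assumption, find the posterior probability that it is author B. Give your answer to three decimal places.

0.295

author C: 0.65 × 0.05 × 0.15 × 0.75 × 0.85 = 0.0031078125
author B: 0.05 × 0.35 × 0.4 × 0.85 × 0.55 = 0.0032725
author A: 0.3 × 0.15 × 0.2 × 0.55 × 0.95 = 0.0047025
P(author B | x) = 0.0032725 / 0.0110828125 ≈ 0.295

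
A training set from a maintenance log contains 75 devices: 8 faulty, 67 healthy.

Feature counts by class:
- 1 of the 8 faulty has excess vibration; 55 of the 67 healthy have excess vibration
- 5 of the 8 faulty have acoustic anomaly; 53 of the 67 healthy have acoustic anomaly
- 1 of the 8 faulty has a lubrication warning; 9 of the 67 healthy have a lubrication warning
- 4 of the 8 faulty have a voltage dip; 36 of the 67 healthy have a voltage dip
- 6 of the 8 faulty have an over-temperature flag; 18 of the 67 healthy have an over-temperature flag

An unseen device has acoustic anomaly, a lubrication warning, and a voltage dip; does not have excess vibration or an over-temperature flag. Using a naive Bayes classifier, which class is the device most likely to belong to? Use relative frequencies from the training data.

faulty: (8/75) × (7/8) × (5/8) × (1/8) × (4/8) × (2/8) ≈ 0.000911458
healthy: (67/75) × (12/67) × (53/67) × (9/67) × (36/67) × (49/67) ≈ 0.00668094
Highest score → healthy.

healthy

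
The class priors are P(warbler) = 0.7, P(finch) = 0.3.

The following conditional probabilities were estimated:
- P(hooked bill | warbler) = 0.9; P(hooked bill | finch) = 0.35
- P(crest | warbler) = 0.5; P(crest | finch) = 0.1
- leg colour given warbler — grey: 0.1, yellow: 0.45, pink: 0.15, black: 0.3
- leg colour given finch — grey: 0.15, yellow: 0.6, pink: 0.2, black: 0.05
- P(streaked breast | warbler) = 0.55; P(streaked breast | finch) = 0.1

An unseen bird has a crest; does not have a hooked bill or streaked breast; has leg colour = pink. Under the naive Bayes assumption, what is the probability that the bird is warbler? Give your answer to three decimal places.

warbler: 0.7 × (1−0.9) × 0.5 × 0.15 × (1−0.55) = 0.0023625
finch: 0.3 × (1−0.35) × 0.1 × 0.2 × (1−0.1) = 0.00351
P(warbler | x) = 0.0023625 / 0.0058725 ≈ 0.402

0.402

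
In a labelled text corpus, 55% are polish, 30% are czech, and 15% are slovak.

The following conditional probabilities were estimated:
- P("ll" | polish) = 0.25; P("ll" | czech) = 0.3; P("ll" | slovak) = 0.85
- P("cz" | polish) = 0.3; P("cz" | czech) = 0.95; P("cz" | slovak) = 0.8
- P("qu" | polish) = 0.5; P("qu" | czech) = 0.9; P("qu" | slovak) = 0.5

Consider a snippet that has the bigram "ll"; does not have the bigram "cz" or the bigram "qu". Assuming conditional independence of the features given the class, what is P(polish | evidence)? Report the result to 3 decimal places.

0.785

polish: 0.55 × 0.25 × (1−0.3) × (1−0.5) = 0.048125
czech: 0.3 × 0.3 × (1−0.95) × (1−0.9) = 0.00045
slovak: 0.15 × 0.85 × (1−0.8) × (1−0.5) = 0.01275
P(polish | x) = 0.048125 / 0.061325 ≈ 0.785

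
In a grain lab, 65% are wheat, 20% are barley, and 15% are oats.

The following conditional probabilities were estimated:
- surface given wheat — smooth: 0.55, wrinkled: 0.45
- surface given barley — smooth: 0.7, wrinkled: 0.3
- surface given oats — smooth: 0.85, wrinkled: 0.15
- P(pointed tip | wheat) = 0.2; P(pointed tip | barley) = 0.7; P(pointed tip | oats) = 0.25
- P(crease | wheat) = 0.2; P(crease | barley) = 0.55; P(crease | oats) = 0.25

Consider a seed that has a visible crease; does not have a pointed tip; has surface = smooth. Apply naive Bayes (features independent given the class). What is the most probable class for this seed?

wheat: 0.65 × 0.55 × (1−0.2) × 0.2 = 0.0572
barley: 0.2 × 0.7 × (1−0.7) × 0.55 = 0.0231
oats: 0.15 × 0.85 × (1−0.25) × 0.25 = 0.02390625
Highest score → wheat.

wheat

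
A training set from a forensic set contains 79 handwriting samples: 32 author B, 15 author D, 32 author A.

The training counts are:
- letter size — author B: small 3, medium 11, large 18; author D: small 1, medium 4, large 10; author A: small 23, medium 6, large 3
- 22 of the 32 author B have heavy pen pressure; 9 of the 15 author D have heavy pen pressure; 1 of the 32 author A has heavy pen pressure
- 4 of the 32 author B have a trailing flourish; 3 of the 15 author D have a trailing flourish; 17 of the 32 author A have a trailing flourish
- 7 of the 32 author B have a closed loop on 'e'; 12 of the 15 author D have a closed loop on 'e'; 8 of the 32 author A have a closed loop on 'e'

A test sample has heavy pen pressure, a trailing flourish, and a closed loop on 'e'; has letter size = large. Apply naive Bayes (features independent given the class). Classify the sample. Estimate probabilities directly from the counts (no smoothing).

author B: (32/79) × (18/32) × (22/32) × (4/32) × (7/32) ≈ 0.00428328
author D: (15/79) × (10/15) × (9/15) × (3/15) × (12/15) ≈ 0.0121519
author A: (32/79) × (3/32) × (1/32) × (17/32) × (8/32) ≈ 0.00015761
Highest score → author D.

author D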